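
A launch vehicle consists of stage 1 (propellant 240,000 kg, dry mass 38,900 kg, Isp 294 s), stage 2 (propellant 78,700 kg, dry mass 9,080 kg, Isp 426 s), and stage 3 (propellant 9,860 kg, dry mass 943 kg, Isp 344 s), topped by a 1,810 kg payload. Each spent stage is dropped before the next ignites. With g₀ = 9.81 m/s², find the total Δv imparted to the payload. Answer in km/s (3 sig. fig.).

Ignition mass of stage 1 = 240,000+38,900 + 78,700+9,080 + 9,860+943 + 1,810 = 379,293 kg.
Stage 1: m₀ = 379,293 kg, m_f = 379,293 − 240,000 = 139,293 kg; Δv = 294×9.81×ln(2.723) = 2884.1×1.0017 ≈ 2889 m/s.
Stage 2: m₀ = 100,393 kg, m_f = 100,393 − 78,700 = 21,693 kg; Δv = 426×9.81×ln(4.628) = 4179.1×1.5321 ≈ 6403 m/s.
Stage 3: m₀ = 12,613 kg, m_f = 12,613 − 9,860 = 2,753 kg; Δv = 344×9.81×ln(4.582) = 3374.6×1.5220 ≈ 5136 m/s.
Total Δv = 2889 + 6403 + 5136 = 14428 m/s.

Δv ≈ 14.4 km/s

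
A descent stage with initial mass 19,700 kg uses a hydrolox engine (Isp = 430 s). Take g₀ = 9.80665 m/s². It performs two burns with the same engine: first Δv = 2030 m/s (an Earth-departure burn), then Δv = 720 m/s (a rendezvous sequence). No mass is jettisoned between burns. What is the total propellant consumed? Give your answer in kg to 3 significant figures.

v_e = Isp · g₀ = 430 × 9.80665 = 4216.9 m/s.
After the first burn: m = 19700 × exp(−2030/4216.9) = 19700 × 0.61792 = 12,173 kg.
After the second burn: m = 12,173 × exp(−720/4216.9) = 12,173 × 0.84304 = 10,262.3 kg.
Total propellant = m₀ − m_final = 19700 − 10,262.3 = 9,437.7 kg.

total propellant consumed ≈ 9440 kg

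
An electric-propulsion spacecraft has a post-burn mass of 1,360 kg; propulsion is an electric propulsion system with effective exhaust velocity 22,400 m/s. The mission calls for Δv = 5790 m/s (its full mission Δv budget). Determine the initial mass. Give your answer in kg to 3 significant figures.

By the Tsiolkovsky rocket equation, m₀/m_f = exp(Δv / v_e) = exp(5790 / 22400.0) = exp(0.2585) = 1.2950.
m₀ = m_f × 1.2950 = 1,360 × 1.2950 = 1,761.2 kg.

initial mass ≈ 1760 kg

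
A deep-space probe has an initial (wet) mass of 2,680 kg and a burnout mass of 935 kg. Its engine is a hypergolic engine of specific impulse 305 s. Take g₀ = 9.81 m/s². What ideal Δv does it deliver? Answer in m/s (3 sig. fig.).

Δv ≈ 3150 m/s

v_e = Isp · g₀ = 305 × 9.81 = 2992.1 m/s.
Δv = v_e · ln(m₀/m_f) = 2992.1 × ln(2.866) = 2992.1 × 1.0530 ≈ 3150.7 m/s.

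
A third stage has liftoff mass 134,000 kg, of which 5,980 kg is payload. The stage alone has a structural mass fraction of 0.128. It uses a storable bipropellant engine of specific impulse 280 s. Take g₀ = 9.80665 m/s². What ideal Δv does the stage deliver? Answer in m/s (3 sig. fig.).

Stage wet mass = m₀ − payload = 134,000 − 5,980 = 128,020 kg.
Stage dry mass = ε × stage wet mass = 0.128 × 128,020 = 16,386.6 kg.
Burnout mass m_f = stage dry + payload = 16,386.6 + 5,980 = 22,366.6 kg.
v_e = Isp · g₀ = 280 × 9.80665 = 2745.9 m/s.
By the Tsiolkovsky rocket equation, Δv = v_e · ln(134,000/22,366.6) = 2745.9 × ln(5.991) = 2745.9 × 1.7903 ≈ 4916 m/s.

Δv ≈ 4920 m/s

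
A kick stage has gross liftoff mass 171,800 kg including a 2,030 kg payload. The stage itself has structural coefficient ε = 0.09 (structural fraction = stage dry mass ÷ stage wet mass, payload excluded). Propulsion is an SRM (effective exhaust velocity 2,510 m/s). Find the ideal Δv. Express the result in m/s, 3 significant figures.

Δv ≈ 5760 m/s

Stage wet mass = m₀ − payload = 171,800 − 2,030 = 169,770 kg.
Stage dry mass = ε × stage wet mass = 0.09 × 169,770 = 15,279.3 kg.
Burnout mass m_f = stage dry + payload = 15,279.3 + 2,030 = 17,309.3 kg.
Rocket equation: Δv = v_e · ln(171,800/17,309.3) = 2510.0 × ln(9.925) = 2510.0 × 2.2951 ≈ 5761 m/s.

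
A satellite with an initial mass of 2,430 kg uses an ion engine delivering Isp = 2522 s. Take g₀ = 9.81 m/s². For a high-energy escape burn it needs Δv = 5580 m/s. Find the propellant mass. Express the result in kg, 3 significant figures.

propellant mass ≈ 491 kg

v_e = Isp · g₀ = 2522 × 9.81 = 24740.8 m/s.
Rocket equation: m₀/m_f = exp(Δv / v_e) = exp(5580 / 24740.8) = exp(0.2255) = 1.2530.
m_f = 2,430 / 1.2530 = 1,939.35 kg, so propellant = m₀ − m_f = 2,430 − 1,939.35 = 490.65 kg.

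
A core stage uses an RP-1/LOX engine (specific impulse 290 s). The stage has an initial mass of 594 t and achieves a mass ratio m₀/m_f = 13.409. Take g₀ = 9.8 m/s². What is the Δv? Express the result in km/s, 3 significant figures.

Δv ≈ 7.38 km/s

v_e = Isp · g₀ = 290 × 9.8 = 2842.0 m/s.
Rocket equation: Δv = v_e · ln(13.409) = 2842.0 × 2.5959 ≈ 7377.6 m/s.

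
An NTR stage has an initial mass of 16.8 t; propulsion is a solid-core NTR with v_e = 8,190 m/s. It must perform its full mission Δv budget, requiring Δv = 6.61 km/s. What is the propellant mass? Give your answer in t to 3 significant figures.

m₀/m_f = exp(Δv / v_e) = exp(6610 / 8190.0) = exp(0.8071) = 2.2414.
m_f = 16.8 / 2.2414 = 7.49532 t, so propellant = m₀ − m_f = 16.8 − 7.49532 = 9.30468 t.

propellant mass ≈ 9.30 t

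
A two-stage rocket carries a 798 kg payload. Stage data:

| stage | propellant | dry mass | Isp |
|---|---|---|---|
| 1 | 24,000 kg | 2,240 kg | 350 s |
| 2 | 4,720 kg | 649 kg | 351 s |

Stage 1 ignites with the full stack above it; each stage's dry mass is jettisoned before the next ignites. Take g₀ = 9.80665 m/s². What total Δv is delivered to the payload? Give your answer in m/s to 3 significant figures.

Ignition mass of stage 1 = 24,000+2,240 + 4,720+649 + 798 = 32,407 kg.
Stage 1: m₀ = 32,407 kg, m_f = 32,407 − 24,000 = 8,407 kg; Δv = 350×9.80665×ln(3.855) = 3432.3×1.3493 ≈ 4631 m/s.
Stage 2: m₀ = 6,167 kg, m_f = 6,167 − 4,720 = 1,447 kg; Δv = 351×9.80665×ln(4.262) = 3442.1×1.4497 ≈ 4990 m/s.
Total Δv = 4631 + 4990 = 9621 m/s.

Δv ≈ 9620 m/s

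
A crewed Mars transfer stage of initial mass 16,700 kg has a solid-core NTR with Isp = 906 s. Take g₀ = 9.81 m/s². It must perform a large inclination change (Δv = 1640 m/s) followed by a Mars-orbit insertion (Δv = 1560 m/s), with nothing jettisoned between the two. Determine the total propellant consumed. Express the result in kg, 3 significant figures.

v_e = Isp · g₀ = 906 × 9.81 = 8887.9 m/s.
After the first burn: m = 16700 × exp(−1640/8887.9) = 16700 × 0.83150 = 13,886.1 kg.
After the second burn: m = 13,886.1 × exp(−1560/8887.9) = 13,886.1 × 0.83902 = 11,650.7 kg.
Total propellant = m₀ − m_final = 16700 − 11,650.7 = 5,049.3 kg.

total propellant consumed ≈ 5050 kg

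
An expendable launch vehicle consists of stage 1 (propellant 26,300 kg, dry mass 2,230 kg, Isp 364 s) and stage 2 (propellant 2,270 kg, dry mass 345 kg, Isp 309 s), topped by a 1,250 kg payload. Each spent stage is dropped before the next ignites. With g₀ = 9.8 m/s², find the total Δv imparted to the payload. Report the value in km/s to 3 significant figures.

Δv ≈ 8.64 km/s

Ignition mass of stage 1 = 26,300+2,230 + 2,270+345 + 1,250 = 32,395 kg.
Stage 1: m₀ = 32,395 kg, m_f = 32,395 − 26,300 = 6,095 kg; Δv = 364×9.8×ln(5.315) = 3567.2×1.6705 ≈ 5959 m/s.
Stage 2: m₀ = 3,865 kg, m_f = 3,865 − 2,270 = 1,595 kg; Δv = 309×9.8×ln(2.423) = 3028.2×0.8851 ≈ 2680 m/s.
Total Δv = 5959 + 2680 = 8639 m/s.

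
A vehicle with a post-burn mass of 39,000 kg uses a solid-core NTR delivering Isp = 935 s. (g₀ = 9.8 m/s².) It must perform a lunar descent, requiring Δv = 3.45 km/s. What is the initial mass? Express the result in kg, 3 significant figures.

v_e = Isp · g₀ = 935 × 9.8 = 9163.0 m/s.
Using Δv = v_e ln(m₀/m_f): m₀/m_f = exp(Δv / v_e) = exp(3450 / 9163.0) = exp(0.3765) = 1.4572.
m₀ = m_f × 1.4572 = 39,000 × 1.4572 = 56,830.8 kg.

initial mass ≈ 56800 kg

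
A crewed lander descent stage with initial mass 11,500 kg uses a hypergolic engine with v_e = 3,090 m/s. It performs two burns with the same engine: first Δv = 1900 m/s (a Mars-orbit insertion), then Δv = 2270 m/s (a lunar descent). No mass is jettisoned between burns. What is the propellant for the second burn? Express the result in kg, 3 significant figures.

propellant for the second burn ≈ 3240 kg

After the first burn: m = 11500 × exp(−1900/3090.0) = 11500 × 0.54070 = 6,218.05 kg.
After the second burn: m = 6,218.05 × exp(−2270/3090.0) = 6,218.05 × 0.47968 = 2,982.67 kg.
Second-burn propellant = 6,218.05 − 2,982.67 = 3,235.38 kg.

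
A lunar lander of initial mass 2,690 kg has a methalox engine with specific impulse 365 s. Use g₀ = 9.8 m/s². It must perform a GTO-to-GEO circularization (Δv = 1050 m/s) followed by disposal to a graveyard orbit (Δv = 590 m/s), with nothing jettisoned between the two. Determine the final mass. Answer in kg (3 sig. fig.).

v_e = Isp · g₀ = 365 × 9.8 = 3577.0 m/s.
After the first burn: m = 2690 × exp(−1050/3577.0) = 2690 × 0.74562 = 2,005.72 kg.
After the second burn: m = 2,005.72 × exp(−590/3577.0) = 2,005.72 × 0.84794 = 1,700.73 kg.

final mass ≈ 1700 kg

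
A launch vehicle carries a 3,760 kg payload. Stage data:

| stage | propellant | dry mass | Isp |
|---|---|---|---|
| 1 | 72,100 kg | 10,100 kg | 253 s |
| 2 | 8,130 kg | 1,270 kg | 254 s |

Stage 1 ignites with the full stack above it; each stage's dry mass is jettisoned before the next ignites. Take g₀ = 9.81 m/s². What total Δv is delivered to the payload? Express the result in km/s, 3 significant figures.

Ignition mass of stage 1 = 72,100+10,100 + 8,130+1,270 + 3,760 = 95,360 kg.
Stage 1: m₀ = 95,360 kg, m_f = 95,360 − 72,100 = 23,260 kg; Δv = 253×9.81×ln(4.1) = 2481.9×1.4109 ≈ 3502 m/s.
Stage 2: m₀ = 13,160 kg, m_f = 13,160 − 8,130 = 5,030 kg; Δv = 254×9.81×ln(2.616) = 2491.7×0.9618 ≈ 2396 m/s.
Total Δv = 3502 + 2396 = 5898 m/s.

Δv ≈ 5.90 km/s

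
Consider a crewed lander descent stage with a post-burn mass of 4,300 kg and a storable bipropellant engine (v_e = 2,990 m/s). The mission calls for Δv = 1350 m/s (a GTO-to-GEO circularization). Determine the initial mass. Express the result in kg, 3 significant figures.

initial mass ≈ 6750 kg

From the ideal rocket equation, m₀/m_f = exp(Δv / v_e) = exp(1350 / 2990.0) = exp(0.4515) = 1.5707.
m₀ = m_f × 1.5707 = 4,300 × 1.5707 = 6,754.01 kg.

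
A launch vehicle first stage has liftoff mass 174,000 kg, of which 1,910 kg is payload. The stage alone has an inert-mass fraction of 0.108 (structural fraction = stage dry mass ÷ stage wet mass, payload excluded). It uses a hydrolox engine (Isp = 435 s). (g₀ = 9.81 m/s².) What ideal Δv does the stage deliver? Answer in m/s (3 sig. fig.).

Δv ≈ 9130 m/s

Stage wet mass = m₀ − payload = 174,000 − 1,910 = 172,090 kg.
Stage dry mass = ε × stage wet mass = 0.108 × 172,090 = 18,585.7 kg.
Burnout mass m_f = stage dry + payload = 18,585.7 + 1,910 = 20,495.7 kg.
v_e = Isp · g₀ = 435 × 9.81 = 4267.4 m/s.
Rocket equation: Δv = v_e · ln(174,000/20,495.7) = 4267.4 × ln(8.49) = 4267.4 × 2.1388 ≈ 9127 m/s.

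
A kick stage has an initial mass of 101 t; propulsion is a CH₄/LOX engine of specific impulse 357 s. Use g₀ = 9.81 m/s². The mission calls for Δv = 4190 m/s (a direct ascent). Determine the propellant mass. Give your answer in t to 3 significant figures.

v_e = Isp · g₀ = 357 × 9.81 = 3502.2 m/s.
m₀/m_f = exp(Δv / v_e) = exp(4190 / 3502.2) = exp(1.1964) = 3.3082.
m_f = 101 / 3.3082 = 30.5302 t, so propellant = m₀ − m_f = 101 − 30.5302 = 70.4698 t.

propellant mass ≈ 70.5 t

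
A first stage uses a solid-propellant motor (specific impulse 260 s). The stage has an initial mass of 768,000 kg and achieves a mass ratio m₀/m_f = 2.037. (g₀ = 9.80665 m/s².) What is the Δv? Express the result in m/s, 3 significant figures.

Δv ≈ 1810 m/s

v_e = Isp · g₀ = 260 × 9.80665 = 2549.7 m/s.
By the Tsiolkovsky rocket equation, Δv = v_e · ln(2.037) = 2549.7 × 0.7115 ≈ 1814.1 m/s.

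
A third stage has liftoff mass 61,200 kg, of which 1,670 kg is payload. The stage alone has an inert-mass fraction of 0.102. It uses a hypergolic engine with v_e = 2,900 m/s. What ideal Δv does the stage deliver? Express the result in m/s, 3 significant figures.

Stage wet mass = m₀ − payload = 61,200 − 1,670 = 59,530 kg.
Stage dry mass = ε × stage wet mass = 0.102 × 59,530 = 6,072.06 kg.
Burnout mass m_f = stage dry + payload = 6,072.06 + 1,670 = 7,742.06 kg.
Using Δv = v_e ln(m₀/m_f): Δv = v_e · ln(61,200/7,742.06) = 2900.0 × ln(7.905) = 2900.0 × 2.0675 ≈ 5996 m/s.

Δv ≈ 6000 m/s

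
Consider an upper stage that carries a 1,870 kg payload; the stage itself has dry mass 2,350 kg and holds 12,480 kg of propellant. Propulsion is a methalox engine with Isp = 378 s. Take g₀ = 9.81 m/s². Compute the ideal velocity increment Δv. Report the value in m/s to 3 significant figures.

v_e = Isp · g₀ = 378 × 9.81 = 3708.2 m/s.
m₀ = payload + dry + propellant = 1,870 + 2,350 + 12,480 = 16,700 kg.
m_f = payload + dry = 1,870 + 2,350 = 4,220 kg.
By the Tsiolkovsky rocket equation, Δv = v_e · ln(m₀/m_f) = 3708.2 × ln(3.957) = 3708.2 × 1.3756 ≈ 5100.9 m/s.

Δv ≈ 5100 m/s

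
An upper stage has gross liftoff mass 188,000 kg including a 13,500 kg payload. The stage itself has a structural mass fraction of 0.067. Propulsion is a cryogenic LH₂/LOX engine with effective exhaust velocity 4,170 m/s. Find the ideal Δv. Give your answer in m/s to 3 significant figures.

Stage wet mass = m₀ − payload = 188,000 − 13,500 = 174,500 kg.
Stage dry mass = ε × stage wet mass = 0.067 × 174,500 = 11,691.5 kg.
Burnout mass m_f = stage dry + payload = 11,691.5 + 13,500 = 25,191.5 kg.
From the ideal rocket equation, Δv = v_e · ln(188,000/25,191.5) = 4170.0 × ln(7.463) = 4170.0 × 2.0099 ≈ 8381 m/s.

Δv ≈ 8380 m/s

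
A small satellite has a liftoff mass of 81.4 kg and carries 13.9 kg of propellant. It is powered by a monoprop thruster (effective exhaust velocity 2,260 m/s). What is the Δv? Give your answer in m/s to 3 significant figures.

Δv ≈ 423 m/s

m_f = m₀ − m_prop = 81.4 − 13.9 = 67.5 kg.
Rocket equation: Δv = v_e · ln(m₀/m_f) = 2260.0 × ln(1.206) = 2260.0 × 0.1872 ≈ 423.2 m/s.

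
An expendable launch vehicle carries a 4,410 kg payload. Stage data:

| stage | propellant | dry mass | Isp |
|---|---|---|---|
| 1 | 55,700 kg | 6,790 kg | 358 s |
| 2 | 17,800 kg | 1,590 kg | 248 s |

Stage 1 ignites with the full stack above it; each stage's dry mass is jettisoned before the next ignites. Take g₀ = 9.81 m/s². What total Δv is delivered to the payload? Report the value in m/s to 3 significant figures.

Δv ≈ 6990 m/s

Ignition mass of stage 1 = 55,700+6,790 + 17,800+1,590 + 4,410 = 86,290 kg.
Stage 1: m₀ = 86,290 kg, m_f = 86,290 − 55,700 = 30,590 kg; Δv = 358×9.81×ln(2.821) = 3512.0×1.0370 ≈ 3642 m/s.
Stage 2: m₀ = 23,800 kg, m_f = 23,800 − 17,800 = 6,000 kg; Δv = 248×9.81×ln(3.967) = 2432.9×1.3779 ≈ 3352 m/s.
Total Δv = 3642 + 3352 = 6994 m/s.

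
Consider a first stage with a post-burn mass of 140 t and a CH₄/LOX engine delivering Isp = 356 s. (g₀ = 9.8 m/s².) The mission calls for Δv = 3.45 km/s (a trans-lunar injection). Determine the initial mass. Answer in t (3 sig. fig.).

initial mass ≈ 376 t

v_e = Isp · g₀ = 356 × 9.8 = 3488.8 m/s.
m₀/m_f = exp(Δv / v_e) = exp(3450 / 3488.8) = exp(0.9889) = 2.6882.
m₀ = m_f × 2.6882 = 140 × 2.6882 = 376.348 t.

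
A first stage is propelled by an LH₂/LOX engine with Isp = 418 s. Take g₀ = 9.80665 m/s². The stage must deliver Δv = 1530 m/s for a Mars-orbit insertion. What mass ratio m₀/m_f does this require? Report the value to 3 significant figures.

mass ratio ≈ 1.45

v_e = Isp · g₀ = 418 × 9.80665 = 4099.2 m/s.
From the ideal rocket equation, m₀/m_f = exp(Δv / v_e) = exp(1530 / 4099.2) = exp(0.3732) = 1.4524.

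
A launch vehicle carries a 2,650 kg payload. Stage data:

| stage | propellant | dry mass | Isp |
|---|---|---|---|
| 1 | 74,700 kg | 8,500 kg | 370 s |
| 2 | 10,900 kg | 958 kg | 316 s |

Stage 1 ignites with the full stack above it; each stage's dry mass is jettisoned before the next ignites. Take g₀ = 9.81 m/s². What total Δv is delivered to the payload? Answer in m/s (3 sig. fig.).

Ignition mass of stage 1 = 74,700+8,500 + 10,900+958 + 2,650 = 97,708 kg.
Stage 1: m₀ = 97,708 kg, m_f = 97,708 − 74,700 = 23,008 kg; Δv = 370×9.81×ln(4.247) = 3629.7×1.4461 ≈ 5249 m/s.
Stage 2: m₀ = 14,508 kg, m_f = 14,508 − 10,900 = 3,608 kg; Δv = 316×9.81×ln(4.021) = 3100.0×1.3915 ≈ 4314 m/s.
Total Δv = 5249 + 4314 = 9563 m/s.

Δv ≈ 9560 m/s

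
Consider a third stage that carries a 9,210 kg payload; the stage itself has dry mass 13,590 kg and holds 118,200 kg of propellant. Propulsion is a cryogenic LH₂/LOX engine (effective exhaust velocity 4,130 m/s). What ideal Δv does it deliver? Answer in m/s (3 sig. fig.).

Δv ≈ 7520 m/s

m₀ = payload + dry + propellant = 9,210 + 13,590 + 118,200 = 141,000 kg.
m_f = payload + dry = 9,210 + 13,590 = 22,800 kg.
Rocket equation: Δv = v_e · ln(m₀/m_f) = 4130.0 × ln(6.184) = 4130.0 × 1.8220 ≈ 7524.9 m/s.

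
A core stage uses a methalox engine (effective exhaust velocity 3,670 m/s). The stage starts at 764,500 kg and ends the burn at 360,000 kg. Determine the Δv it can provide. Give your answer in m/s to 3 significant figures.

Δv ≈ 2760 m/s

Rocket equation: Δv = v_e · ln(m₀/m_f) = 3670.0 × ln(2.124) = 3670.0 × 0.7531 ≈ 2763.9 m/s.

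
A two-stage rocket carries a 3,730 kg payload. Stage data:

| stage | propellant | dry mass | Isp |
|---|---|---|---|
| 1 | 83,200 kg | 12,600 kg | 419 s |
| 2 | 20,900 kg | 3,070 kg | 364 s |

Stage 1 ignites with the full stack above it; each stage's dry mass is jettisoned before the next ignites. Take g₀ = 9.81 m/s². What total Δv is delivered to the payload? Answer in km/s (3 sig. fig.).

Ignition mass of stage 1 = 83,200+12,600 + 20,900+3,070 + 3,730 = 123,500 kg.
Stage 1: m₀ = 123,500 kg, m_f = 123,500 − 83,200 = 40,300 kg; Δv = 419×9.81×ln(3.065) = 4110.4×1.1199 ≈ 4603 m/s.
Stage 2: m₀ = 27,700 kg, m_f = 27,700 − 20,900 = 6,800 kg; Δv = 364×9.81×ln(4.074) = 3570.8×1.4045 ≈ 5015 m/s.
Total Δv = 4603 + 5015 = 9618 m/s.

Δv ≈ 9.62 km/s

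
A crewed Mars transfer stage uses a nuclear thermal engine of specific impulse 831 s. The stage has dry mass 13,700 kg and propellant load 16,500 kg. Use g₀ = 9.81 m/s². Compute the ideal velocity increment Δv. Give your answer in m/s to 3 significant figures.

v_e = Isp · g₀ = 831 × 9.81 = 8152.1 m/s.
m₀ = m_dry + m_prop = 13,700 + 16,500 = 30,200 kg.
Δv = v_e · ln(m₀/m_f) = 8152.1 × ln(2.204) = 8152.1 × 0.7904 ≈ 6443.8 m/s.

Δv ≈ 6440 m/s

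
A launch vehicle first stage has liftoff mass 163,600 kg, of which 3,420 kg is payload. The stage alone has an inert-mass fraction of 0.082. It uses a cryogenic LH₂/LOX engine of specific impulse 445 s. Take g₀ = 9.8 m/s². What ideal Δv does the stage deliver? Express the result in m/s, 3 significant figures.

Δv ≈ 9990 m/s

Stage wet mass = m₀ − payload = 163,600 − 3,420 = 160,180 kg.
Stage dry mass = ε × stage wet mass = 0.082 × 160,180 = 13,134.8 kg.
Burnout mass m_f = stage dry + payload = 13,134.8 + 3,420 = 16,554.8 kg.
v_e = Isp · g₀ = 445 × 9.8 = 4361.0 m/s.
Using Δv = v_e ln(m₀/m_f): Δv = v_e · ln(163,600/16,554.8) = 4361.0 × ln(9.882) = 4361.0 × 2.2907 ≈ 9990 m/s.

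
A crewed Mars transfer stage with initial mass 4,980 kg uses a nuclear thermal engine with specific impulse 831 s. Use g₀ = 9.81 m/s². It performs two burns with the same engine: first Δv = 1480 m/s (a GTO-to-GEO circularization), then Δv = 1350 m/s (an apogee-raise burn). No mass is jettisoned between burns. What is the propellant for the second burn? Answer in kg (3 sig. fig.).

v_e = Isp · g₀ = 831 × 9.81 = 8152.1 m/s.
After the first burn: m = 4980 × exp(−1480/8152.1) = 4980 × 0.83398 = 4,153.22 kg.
After the second burn: m = 4,153.22 × exp(−1350/8152.1) = 4,153.22 × 0.84738 = 3,519.36 kg.
Second-burn propellant = 4,153.22 − 3,519.36 = 633.86 kg.

propellant for the second burn ≈ 634 kg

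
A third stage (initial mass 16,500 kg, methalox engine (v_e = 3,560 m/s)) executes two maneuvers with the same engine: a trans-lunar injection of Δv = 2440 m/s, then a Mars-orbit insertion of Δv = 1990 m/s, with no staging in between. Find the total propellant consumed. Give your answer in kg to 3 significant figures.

After the first burn: m = 16500 × exp(−2440/3560.0) = 16500 × 0.50389 = 8,314.19 kg.
After the second burn: m = 8,314.19 × exp(−1990/3560.0) = 8,314.19 × 0.57179 = 4,753.97 kg.
Total propellant = m₀ − m_final = 16500 − 4,753.97 = 11,746.03 kg.

total propellant consumed ≈ 11700 kg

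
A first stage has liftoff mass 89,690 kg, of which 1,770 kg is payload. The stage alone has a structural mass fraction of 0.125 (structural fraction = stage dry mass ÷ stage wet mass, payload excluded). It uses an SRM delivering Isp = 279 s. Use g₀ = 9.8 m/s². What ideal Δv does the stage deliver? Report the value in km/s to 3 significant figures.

Δv ≈ 5.33 km/s

Stage wet mass = m₀ − payload = 89,690 − 1,770 = 87,920 kg.
Stage dry mass = ε × stage wet mass = 0.125 × 87,920 = 10,990 kg.
Burnout mass m_f = stage dry + payload = 10,990 + 1,770 = 12,760 kg.
v_e = Isp · g₀ = 279 × 9.8 = 2734.2 m/s.
Δv = v_e · ln(89,690/12,760) = 2734.2 × ln(7.029) = 2734.2 × 1.9500 ≈ 5332 m/s.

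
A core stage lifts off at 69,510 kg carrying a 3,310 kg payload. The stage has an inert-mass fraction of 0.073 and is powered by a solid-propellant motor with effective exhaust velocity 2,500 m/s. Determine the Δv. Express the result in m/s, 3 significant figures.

Stage wet mass = m₀ − payload = 69,510 − 3,310 = 66,200 kg.
Stage dry mass = ε × stage wet mass = 0.073 × 66,200 = 4,832.6 kg.
Burnout mass m_f = stage dry + payload = 4,832.6 + 3,310 = 8,142.6 kg.
Rocket equation: Δv = v_e · ln(69,510/8,142.6) = 2500.0 × ln(8.537) = 2500.0 × 2.1444 ≈ 5361 m/s.

Δv ≈ 5360 m/s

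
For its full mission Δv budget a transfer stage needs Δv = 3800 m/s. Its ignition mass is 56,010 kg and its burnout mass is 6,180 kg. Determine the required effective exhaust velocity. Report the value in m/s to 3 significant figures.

v_e ≈ 1720 m/s

ln(m₀/m_f) = ln(56010/6180) = ln(9.063) = 2.2042.
From the ideal rocket equation, v_e = Δv / ln(m₀/m_f) = 3800 / 2.2042 = 1724.0 m/s.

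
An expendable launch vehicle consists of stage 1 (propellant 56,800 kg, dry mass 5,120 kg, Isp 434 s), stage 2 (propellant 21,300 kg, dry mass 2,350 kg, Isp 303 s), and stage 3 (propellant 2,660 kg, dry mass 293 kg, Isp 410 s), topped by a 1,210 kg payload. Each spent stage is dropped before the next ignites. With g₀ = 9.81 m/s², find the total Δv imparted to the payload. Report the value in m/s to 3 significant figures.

Δv ≈ 12700 m/s

Ignition mass of stage 1 = 56,800+5,120 + 21,300+2,350 + 2,660+293 + 1,210 = 89,733 kg.
Stage 1: m₀ = 89,733 kg, m_f = 89,733 − 56,800 = 32,933 kg; Δv = 434×9.81×ln(2.725) = 4257.5×1.0024 ≈ 4268 m/s.
Stage 2: m₀ = 27,813 kg, m_f = 27,813 − 21,300 = 6,513 kg; Δv = 303×9.81×ln(4.27) = 2972.4×1.4517 ≈ 4315 m/s.
Stage 3: m₀ = 4,163 kg, m_f = 4,163 − 2,660 = 1,503 kg; Δv = 410×9.81×ln(2.77) = 4022.1×1.0188 ≈ 4098 m/s.
Total Δv = 4268 + 4315 + 4098 = 12681 m/s.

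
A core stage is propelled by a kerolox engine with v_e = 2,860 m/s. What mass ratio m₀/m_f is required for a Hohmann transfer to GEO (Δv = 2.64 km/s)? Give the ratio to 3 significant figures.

mass ratio ≈ 2.52

m₀/m_f = exp(Δv / v_e) = exp(2640 / 2860.0) = exp(0.9231) = 2.5170.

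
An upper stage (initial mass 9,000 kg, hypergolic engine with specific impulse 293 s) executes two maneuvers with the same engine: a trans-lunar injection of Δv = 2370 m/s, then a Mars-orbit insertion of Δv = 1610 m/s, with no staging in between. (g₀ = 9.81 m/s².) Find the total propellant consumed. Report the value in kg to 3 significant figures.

v_e = Isp · g₀ = 293 × 9.81 = 2874.3 m/s.
After the first burn: m = 9000 × exp(−2370/2874.3) = 9000 × 0.43844 = 3,945.96 kg.
After the second burn: m = 3,945.96 × exp(−1610/2874.3) = 3,945.96 × 0.57113 = 2,253.66 kg.
Total propellant = m₀ − m_final = 9000 − 2,253.66 = 6,746.34 kg.

total propellant consumed ≈ 6750 kg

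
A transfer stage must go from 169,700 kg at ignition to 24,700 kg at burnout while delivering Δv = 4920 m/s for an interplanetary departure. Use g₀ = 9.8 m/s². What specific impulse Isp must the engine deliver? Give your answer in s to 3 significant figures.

ln(m₀/m_f) = ln(169700/24700) = ln(6.87) = 1.9272.
v_e = Δv / ln(m₀/m_f) = 4920 / 1.9272 = 2552.9 m/s.
Isp = v_e / g₀ = 2552.9 / 9.8 = 260.5 s.

Isp ≈ 260 s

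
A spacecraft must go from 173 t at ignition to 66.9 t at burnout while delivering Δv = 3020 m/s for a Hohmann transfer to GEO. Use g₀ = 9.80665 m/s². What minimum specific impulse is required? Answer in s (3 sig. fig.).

Isp ≈ 324 s

ln(m₀/m_f) = ln(173000/66900) = ln(2.586) = 0.9501.
Rocket equation: v_e = Δv / ln(m₀/m_f) = 3020 / 0.9501 = 3178.6 m/s.
Isp = v_e / g₀ = 3178.6 / 9.80665 = 324.1 s.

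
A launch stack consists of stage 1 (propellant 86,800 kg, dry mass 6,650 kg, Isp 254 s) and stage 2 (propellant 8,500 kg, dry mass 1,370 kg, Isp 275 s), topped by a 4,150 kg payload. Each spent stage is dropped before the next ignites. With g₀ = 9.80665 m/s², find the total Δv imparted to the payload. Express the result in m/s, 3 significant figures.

Δv ≈ 6620 m/s

Ignition mass of stage 1 = 86,800+6,650 + 8,500+1,370 + 4,150 = 107,470 kg.
Stage 1: m₀ = 107,470 kg, m_f = 107,470 − 86,800 = 20,670 kg; Δv = 254×9.80665×ln(5.199) = 2490.9×1.6485 ≈ 4106 m/s.
Stage 2: m₀ = 14,020 kg, m_f = 14,020 − 8,500 = 5,520 kg; Δv = 275×9.80665×ln(2.54) = 2696.8×0.9321 ≈ 2514 m/s.
Total Δv = 4106 + 2514 = 6620 m/s.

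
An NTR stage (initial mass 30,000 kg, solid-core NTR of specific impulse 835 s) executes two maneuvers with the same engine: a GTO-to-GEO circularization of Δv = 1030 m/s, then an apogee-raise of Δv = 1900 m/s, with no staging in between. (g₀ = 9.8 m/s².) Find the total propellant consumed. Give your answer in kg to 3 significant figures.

v_e = Isp · g₀ = 835 × 9.8 = 8183.0 m/s.
After the first burn: m = 30000 × exp(−1030/8183.0) = 30000 × 0.88173 = 26,451.9 kg.
After the second burn: m = 26,451.9 × exp(−1900/8183.0) = 26,451.9 × 0.79280 = 20,971.1 kg.
Total propellant = m₀ − m_final = 30000 − 20,971.1 = 9,028.9 kg.

total propellant consumed ≈ 9030 kg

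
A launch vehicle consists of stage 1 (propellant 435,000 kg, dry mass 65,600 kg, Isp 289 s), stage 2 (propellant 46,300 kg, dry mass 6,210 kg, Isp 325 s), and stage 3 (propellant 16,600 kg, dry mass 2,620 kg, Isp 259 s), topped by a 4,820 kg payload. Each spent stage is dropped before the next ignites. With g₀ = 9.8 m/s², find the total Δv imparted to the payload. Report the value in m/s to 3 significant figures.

Δv ≈ 9900 m/s

Ignition mass of stage 1 = 435,000+65,600 + 46,300+6,210 + 16,600+2,620 + 4,820 = 577,150 kg.
Stage 1: m₀ = 577,150 kg, m_f = 577,150 − 435,000 = 142,150 kg; Δv = 289×9.8×ln(4.06) = 2832.2×1.4012 ≈ 3969 m/s.
Stage 2: m₀ = 76,550 kg, m_f = 76,550 − 46,300 = 30,250 kg; Δv = 325×9.8×ln(2.531) = 3185.0×0.9284 ≈ 2957 m/s.
Stage 3: m₀ = 24,040 kg, m_f = 24,040 − 16,600 = 7,440 kg; Δv = 259×9.8×ln(3.231) = 2538.2×1.1728 ≈ 2977 m/s.
Total Δv = 3969 + 2957 + 2977 = 9903 m/s.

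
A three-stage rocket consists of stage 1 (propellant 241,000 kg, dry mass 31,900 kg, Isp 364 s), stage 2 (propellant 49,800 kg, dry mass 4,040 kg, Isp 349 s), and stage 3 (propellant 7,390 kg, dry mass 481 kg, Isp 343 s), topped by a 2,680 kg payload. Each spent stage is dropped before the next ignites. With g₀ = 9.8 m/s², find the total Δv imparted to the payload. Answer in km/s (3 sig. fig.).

Δv ≈ 13.6 km/s

Ignition mass of stage 1 = 241,000+31,900 + 49,800+4,040 + 7,390+481 + 2,680 = 337,291 kg.
Stage 1: m₀ = 337,291 kg, m_f = 337,291 − 241,000 = 96,291 kg; Δv = 364×9.8×ln(3.503) = 3567.2×1.2536 ≈ 4472 m/s.
Stage 2: m₀ = 64,391 kg, m_f = 64,391 − 49,800 = 14,591 kg; Δv = 349×9.8×ln(4.413) = 3420.2×1.4846 ≈ 5078 m/s.
Stage 3: m₀ = 10,551 kg, m_f = 10,551 − 7,390 = 3,161 kg; Δv = 343×9.8×ln(3.338) = 3361.4×1.2053 ≈ 4052 m/s.
Total Δv = 4472 + 5078 + 4052 = 13602 m/s.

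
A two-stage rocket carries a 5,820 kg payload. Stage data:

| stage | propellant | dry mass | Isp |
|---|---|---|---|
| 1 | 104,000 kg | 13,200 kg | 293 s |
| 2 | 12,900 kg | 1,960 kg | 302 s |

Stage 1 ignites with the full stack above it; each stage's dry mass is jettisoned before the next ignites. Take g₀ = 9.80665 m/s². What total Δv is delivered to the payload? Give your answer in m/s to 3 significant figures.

Δv ≈ 6930 m/s

Ignition mass of stage 1 = 104,000+13,200 + 12,900+1,960 + 5,820 = 137,880 kg.
Stage 1: m₀ = 137,880 kg, m_f = 137,880 − 104,000 = 33,880 kg; Δv = 293×9.80665×ln(4.07) = 2873.3×1.4036 ≈ 4033 m/s.
Stage 2: m₀ = 20,680 kg, m_f = 20,680 − 12,900 = 7,780 kg; Δv = 302×9.80665×ln(2.658) = 2961.6×0.9776 ≈ 2895 m/s.
Total Δv = 4033 + 2895 = 6928 m/s.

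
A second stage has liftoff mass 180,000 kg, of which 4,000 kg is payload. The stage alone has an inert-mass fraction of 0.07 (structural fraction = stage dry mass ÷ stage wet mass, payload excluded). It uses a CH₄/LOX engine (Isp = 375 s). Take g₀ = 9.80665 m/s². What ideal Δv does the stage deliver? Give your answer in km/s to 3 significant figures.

Stage wet mass = m₀ − payload = 180,000 − 4,000 = 176,000 kg.
Stage dry mass = ε × stage wet mass = 0.07 × 176,000 = 12,320 kg.
Burnout mass m_f = stage dry + payload = 12,320 + 4,000 = 16,320 kg.
v_e = Isp · g₀ = 375 × 9.80665 = 3677.5 m/s.
Δv = v_e · ln(180,000/16,320) = 3677.5 × ln(11.03) = 3677.5 × 2.4006 ≈ 8828 m/s.

Δv ≈ 8.83 km/s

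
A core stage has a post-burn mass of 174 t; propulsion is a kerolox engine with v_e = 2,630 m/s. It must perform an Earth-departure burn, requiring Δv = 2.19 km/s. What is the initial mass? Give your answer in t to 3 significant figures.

Using Δv = v_e ln(m₀/m_f): m₀/m_f = exp(Δv / v_e) = exp(2190 / 2630.0) = exp(0.8327) = 2.2995.
m₀ = m_f × 2.2995 = 174 × 2.2995 = 400.113 t.

initial mass ≈ 400 t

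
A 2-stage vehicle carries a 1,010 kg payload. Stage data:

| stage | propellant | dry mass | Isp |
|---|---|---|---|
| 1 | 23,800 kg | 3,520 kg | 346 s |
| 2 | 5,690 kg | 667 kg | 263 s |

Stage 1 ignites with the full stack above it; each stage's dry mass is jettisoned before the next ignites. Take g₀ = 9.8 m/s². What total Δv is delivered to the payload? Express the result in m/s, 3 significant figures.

Δv ≈ 7740 m/s

Ignition mass of stage 1 = 23,800+3,520 + 5,690+667 + 1,010 = 34,687 kg.
Stage 1: m₀ = 34,687 kg, m_f = 34,687 − 23,800 = 10,887 kg; Δv = 346×9.8×ln(3.186) = 3390.8×1.1588 ≈ 3929 m/s.
Stage 2: m₀ = 7,367 kg, m_f = 7,367 − 5,690 = 1,677 kg; Δv = 263×9.8×ln(4.393) = 2577.4×1.4800 ≈ 3815 m/s.
Total Δv = 3929 + 3815 = 7744 m/s.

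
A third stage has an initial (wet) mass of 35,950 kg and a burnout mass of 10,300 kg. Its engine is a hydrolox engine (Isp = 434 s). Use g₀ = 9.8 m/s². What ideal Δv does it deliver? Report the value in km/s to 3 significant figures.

v_e = Isp · g₀ = 434 × 9.8 = 4253.2 m/s.
Rocket equation: Δv = v_e · ln(m₀/m_f) = 4253.2 × ln(3.49) = 4253.2 × 1.2500 ≈ 5316.4 m/s.

Δv ≈ 5.32 km/s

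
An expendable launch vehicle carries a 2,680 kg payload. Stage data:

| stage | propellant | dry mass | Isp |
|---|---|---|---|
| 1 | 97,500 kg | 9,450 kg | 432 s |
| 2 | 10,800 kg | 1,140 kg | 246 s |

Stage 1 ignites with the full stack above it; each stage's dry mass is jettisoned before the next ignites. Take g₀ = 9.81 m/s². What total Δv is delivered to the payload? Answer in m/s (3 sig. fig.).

Ignition mass of stage 1 = 97,500+9,450 + 10,800+1,140 + 2,680 = 121,570 kg.
Stage 1: m₀ = 121,570 kg, m_f = 121,570 − 97,500 = 24,070 kg; Δv = 432×9.81×ln(5.051) = 4237.9×1.6195 ≈ 6863 m/s.
Stage 2: m₀ = 14,620 kg, m_f = 14,620 − 10,800 = 3,820 kg; Δv = 246×9.81×ln(3.827) = 2413.3×1.3421 ≈ 3239 m/s.
Total Δv = 6863 + 3239 = 10102 m/s.

Δv ≈ 10100 m/s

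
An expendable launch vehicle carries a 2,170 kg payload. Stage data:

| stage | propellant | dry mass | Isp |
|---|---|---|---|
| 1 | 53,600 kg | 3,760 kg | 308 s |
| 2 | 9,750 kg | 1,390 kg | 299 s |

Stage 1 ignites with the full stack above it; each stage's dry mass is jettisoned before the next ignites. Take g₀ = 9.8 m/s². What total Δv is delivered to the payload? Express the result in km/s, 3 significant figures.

Δv ≈ 8.15 km/s

Ignition mass of stage 1 = 53,600+3,760 + 9,750+1,390 + 2,170 = 70,670 kg.
Stage 1: m₀ = 70,670 kg, m_f = 70,670 − 53,600 = 17,070 kg; Δv = 308×9.8×ln(4.14) = 3018.4×1.4207 ≈ 4288 m/s.
Stage 2: m₀ = 13,310 kg, m_f = 13,310 − 9,750 = 3,560 kg; Δv = 299×9.8×ln(3.739) = 2930.2×1.3188 ≈ 3864 m/s.
Total Δv = 4288 + 3864 = 8152 m/s.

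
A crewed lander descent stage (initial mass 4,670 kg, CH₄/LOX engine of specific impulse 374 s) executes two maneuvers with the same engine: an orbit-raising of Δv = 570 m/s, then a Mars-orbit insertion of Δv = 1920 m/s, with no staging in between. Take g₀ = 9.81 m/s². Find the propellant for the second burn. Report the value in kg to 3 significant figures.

v_e = Isp · g₀ = 374 × 9.81 = 3668.9 m/s.
After the first burn: m = 4670 × exp(−570/3668.9) = 4670 × 0.85611 = 3,998.03 kg.
After the second burn: m = 3,998.03 × exp(−1920/3668.9) = 3,998.03 × 0.59255 = 2,369.03 kg.
Second-burn propellant = 3,998.03 − 2,369.03 = 1,629 kg.

propellant for the second burn ≈ 1630 kg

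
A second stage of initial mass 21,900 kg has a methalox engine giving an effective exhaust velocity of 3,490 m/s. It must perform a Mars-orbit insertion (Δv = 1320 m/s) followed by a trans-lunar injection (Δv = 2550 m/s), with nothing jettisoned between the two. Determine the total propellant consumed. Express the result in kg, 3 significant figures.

After the first burn: m = 21900 × exp(−1320/3490.0) = 21900 × 0.68508 = 15,003.3 kg.
After the second burn: m = 15,003.3 × exp(−2550/3490.0) = 15,003.3 × 0.48159 = 7,225.44 kg.
Total propellant = m₀ − m_final = 21900 − 7,225.44 = 14,674.56 kg.

total propellant consumed ≈ 14700 kg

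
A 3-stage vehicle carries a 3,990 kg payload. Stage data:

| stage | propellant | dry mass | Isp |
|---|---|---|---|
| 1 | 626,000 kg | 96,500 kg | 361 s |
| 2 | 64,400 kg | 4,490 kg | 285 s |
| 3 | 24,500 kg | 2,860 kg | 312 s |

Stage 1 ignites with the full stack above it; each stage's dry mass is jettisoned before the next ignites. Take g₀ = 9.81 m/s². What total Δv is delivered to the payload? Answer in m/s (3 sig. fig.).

Δv ≈ 12600 m/s

Ignition mass of stage 1 = 626,000+96,500 + 64,400+4,490 + 24,500+2,860 + 3,990 = 822,740 kg.
Stage 1: m₀ = 822,740 kg, m_f = 822,740 − 626,000 = 196,740 kg; Δv = 361×9.81×ln(4.182) = 3541.4×1.4308 ≈ 5067 m/s.
Stage 2: m₀ = 100,240 kg, m_f = 100,240 − 64,400 = 35,840 kg; Δv = 285×9.81×ln(2.797) = 2795.9×1.0285 ≈ 2876 m/s.
Stage 3: m₀ = 31,350 kg, m_f = 31,350 − 24,500 = 6,850 kg; Δv = 312×9.81×ln(4.577) = 3060.7×1.5210 ≈ 4655 m/s.
Total Δv = 5067 + 2876 + 4655 = 12598 m/s.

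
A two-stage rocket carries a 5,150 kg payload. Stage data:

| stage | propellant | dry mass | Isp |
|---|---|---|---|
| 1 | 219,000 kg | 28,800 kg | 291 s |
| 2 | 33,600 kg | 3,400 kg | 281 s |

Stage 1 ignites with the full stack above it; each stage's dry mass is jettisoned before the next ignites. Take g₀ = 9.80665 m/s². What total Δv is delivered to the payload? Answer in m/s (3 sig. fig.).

Ignition mass of stage 1 = 219,000+28,800 + 33,600+3,400 + 5,150 = 289,950 kg.
Stage 1: m₀ = 289,950 kg, m_f = 289,950 − 219,000 = 70,950 kg; Δv = 291×9.80665×ln(4.087) = 2853.7×1.4077 ≈ 4017 m/s.
Stage 2: m₀ = 42,150 kg, m_f = 42,150 − 33,600 = 8,550 kg; Δv = 281×9.80665×ln(4.93) = 2755.7×1.5953 ≈ 4396 m/s.
Total Δv = 4017 + 4396 = 8413 m/s.

Δv ≈ 8410 m/s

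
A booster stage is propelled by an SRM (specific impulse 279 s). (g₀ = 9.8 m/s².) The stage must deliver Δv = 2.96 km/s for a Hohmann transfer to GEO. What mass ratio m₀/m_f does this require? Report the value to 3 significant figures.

v_e = Isp · g₀ = 279 × 9.8 = 2734.2 m/s.
m₀/m_f = exp(Δv / v_e) = exp(2960 / 2734.2) = exp(1.0826) = 2.9523.

mass ratio ≈ 2.95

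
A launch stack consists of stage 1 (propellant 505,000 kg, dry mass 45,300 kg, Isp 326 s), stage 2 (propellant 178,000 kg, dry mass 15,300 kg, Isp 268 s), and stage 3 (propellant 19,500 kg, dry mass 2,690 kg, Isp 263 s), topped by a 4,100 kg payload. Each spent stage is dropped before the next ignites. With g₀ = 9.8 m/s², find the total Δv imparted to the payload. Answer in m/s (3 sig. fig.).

Δv ≈ 11300 m/s

Ignition mass of stage 1 = 505,000+45,300 + 178,000+15,300 + 19,500+2,690 + 4,100 = 769,890 kg.
Stage 1: m₀ = 769,890 kg, m_f = 769,890 − 505,000 = 264,890 kg; Δv = 326×9.8×ln(2.906) = 3194.8×1.0669 ≈ 3409 m/s.
Stage 2: m₀ = 219,590 kg, m_f = 219,590 − 178,000 = 41,590 kg; Δv = 268×9.8×ln(5.28) = 2626.4×1.6639 ≈ 4370 m/s.
Stage 3: m₀ = 26,290 kg, m_f = 26,290 − 19,500 = 6,790 kg; Δv = 263×9.8×ln(3.872) = 2577.4×1.3537 ≈ 3489 m/s.
Total Δv = 3409 + 4370 + 3489 = 11268 m/s.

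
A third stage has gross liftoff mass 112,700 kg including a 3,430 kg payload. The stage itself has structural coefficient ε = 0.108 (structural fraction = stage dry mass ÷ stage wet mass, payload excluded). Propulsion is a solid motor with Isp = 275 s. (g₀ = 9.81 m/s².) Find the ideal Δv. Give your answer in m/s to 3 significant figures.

Stage wet mass = m₀ − payload = 112,700 − 3,430 = 109,270 kg.
Stage dry mass = ε × stage wet mass = 0.108 × 109,270 = 11,801.2 kg.
Burnout mass m_f = stage dry + payload = 11,801.2 + 3,430 = 15,231.2 kg.
v_e = Isp · g₀ = 275 × 9.81 = 2697.8 m/s.
By the Tsiolkovsky rocket equation, Δv = v_e · ln(112,700/15,231.2) = 2697.8 × ln(7.399) = 2697.8 × 2.0014 ≈ 5399 m/s.

Δv ≈ 5400 m/s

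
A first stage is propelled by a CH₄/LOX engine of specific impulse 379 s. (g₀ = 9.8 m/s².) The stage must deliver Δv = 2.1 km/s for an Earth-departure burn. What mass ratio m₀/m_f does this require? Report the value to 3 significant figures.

v_e = Isp · g₀ = 379 × 9.8 = 3714.2 m/s.
m₀/m_f = exp(Δv / v_e) = exp(2100 / 3714.2) = exp(0.5654) = 1.7601.

mass ratio ≈ 1.76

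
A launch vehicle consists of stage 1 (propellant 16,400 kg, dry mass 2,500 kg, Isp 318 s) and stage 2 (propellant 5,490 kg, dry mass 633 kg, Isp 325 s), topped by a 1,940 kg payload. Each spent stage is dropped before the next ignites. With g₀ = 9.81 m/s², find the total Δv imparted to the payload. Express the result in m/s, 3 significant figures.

Ignition mass of stage 1 = 16,400+2,500 + 5,490+633 + 1,940 = 26,963 kg.
Stage 1: m₀ = 26,963 kg, m_f = 26,963 − 16,400 = 10,563 kg; Δv = 318×9.81×ln(2.553) = 3119.6×0.9371 ≈ 2923 m/s.
Stage 2: m₀ = 8,063 kg, m_f = 8,063 − 5,490 = 2,573 kg; Δv = 325×9.81×ln(3.134) = 3188.2×1.1422 ≈ 3642 m/s.
Total Δv = 2923 + 3642 = 6565 m/s.

Δv ≈ 6570 m/s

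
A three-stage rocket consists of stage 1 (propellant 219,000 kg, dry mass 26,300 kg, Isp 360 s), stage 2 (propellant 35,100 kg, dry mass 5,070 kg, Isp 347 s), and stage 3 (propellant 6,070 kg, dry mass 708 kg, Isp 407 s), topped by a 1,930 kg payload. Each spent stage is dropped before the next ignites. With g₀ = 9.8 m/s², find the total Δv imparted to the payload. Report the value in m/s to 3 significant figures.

Δv ≈ 13900 m/s

Ignition mass of stage 1 = 219,000+26,300 + 35,100+5,070 + 6,070+708 + 1,930 = 294,178 kg.
Stage 1: m₀ = 294,178 kg, m_f = 294,178 − 219,000 = 75,178 kg; Δv = 360×9.8×ln(3.913) = 3528.0×1.3643 ≈ 4813 m/s.
Stage 2: m₀ = 48,878 kg, m_f = 48,878 − 35,100 = 13,778 kg; Δv = 347×9.8×ln(3.548) = 3400.6×1.2663 ≈ 4306 m/s.
Stage 3: m₀ = 8,708 kg, m_f = 8,708 − 6,070 = 2,638 kg; Δv = 407×9.8×ln(3.301) = 3988.6×1.1942 ≈ 4763 m/s.
Total Δv = 4813 + 4306 + 4763 = 13882 m/s.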